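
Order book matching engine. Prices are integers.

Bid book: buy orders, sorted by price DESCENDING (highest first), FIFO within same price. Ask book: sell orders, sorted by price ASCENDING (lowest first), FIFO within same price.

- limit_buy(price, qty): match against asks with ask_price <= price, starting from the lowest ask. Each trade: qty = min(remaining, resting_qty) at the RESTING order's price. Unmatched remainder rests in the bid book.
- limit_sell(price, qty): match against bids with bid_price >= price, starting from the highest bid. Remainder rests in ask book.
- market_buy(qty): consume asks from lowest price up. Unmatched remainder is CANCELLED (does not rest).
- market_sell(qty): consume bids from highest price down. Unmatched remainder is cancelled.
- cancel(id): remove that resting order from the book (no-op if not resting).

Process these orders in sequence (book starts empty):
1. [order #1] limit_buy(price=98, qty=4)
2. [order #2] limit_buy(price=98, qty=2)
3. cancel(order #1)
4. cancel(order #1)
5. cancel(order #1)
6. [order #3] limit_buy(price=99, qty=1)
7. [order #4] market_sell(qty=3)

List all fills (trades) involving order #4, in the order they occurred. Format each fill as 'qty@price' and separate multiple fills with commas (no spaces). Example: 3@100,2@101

After op 1 [order #1] limit_buy(price=98, qty=4): fills=none; bids=[#1:4@98] asks=[-]
After op 2 [order #2] limit_buy(price=98, qty=2): fills=none; bids=[#1:4@98 #2:2@98] asks=[-]
After op 3 cancel(order #1): fills=none; bids=[#2:2@98] asks=[-]
After op 4 cancel(order #1): fills=none; bids=[#2:2@98] asks=[-]
After op 5 cancel(order #1): fills=none; bids=[#2:2@98] asks=[-]
After op 6 [order #3] limit_buy(price=99, qty=1): fills=none; bids=[#3:1@99 #2:2@98] asks=[-]
After op 7 [order #4] market_sell(qty=3): fills=#3x#4:1@99 #2x#4:2@98; bids=[-] asks=[-]

Answer: 1@99,2@98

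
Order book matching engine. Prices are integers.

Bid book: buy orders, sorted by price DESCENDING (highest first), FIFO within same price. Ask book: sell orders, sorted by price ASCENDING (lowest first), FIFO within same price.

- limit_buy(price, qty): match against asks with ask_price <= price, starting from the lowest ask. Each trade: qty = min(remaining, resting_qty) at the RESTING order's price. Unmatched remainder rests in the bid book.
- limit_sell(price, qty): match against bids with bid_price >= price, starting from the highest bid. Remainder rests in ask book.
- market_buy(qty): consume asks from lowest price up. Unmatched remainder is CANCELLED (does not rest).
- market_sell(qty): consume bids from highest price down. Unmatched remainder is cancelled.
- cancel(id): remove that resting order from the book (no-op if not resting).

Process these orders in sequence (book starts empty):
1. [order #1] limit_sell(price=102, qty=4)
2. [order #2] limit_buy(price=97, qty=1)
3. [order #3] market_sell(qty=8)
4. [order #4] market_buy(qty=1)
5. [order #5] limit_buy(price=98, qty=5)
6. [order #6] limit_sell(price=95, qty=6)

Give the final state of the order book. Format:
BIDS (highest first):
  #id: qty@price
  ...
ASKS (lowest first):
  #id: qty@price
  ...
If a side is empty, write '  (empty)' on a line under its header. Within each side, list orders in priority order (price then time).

After op 1 [order #1] limit_sell(price=102, qty=4): fills=none; bids=[-] asks=[#1:4@102]
After op 2 [order #2] limit_buy(price=97, qty=1): fills=none; bids=[#2:1@97] asks=[#1:4@102]
After op 3 [order #3] market_sell(qty=8): fills=#2x#3:1@97; bids=[-] asks=[#1:4@102]
After op 4 [order #4] market_buy(qty=1): fills=#4x#1:1@102; bids=[-] asks=[#1:3@102]
After op 5 [order #5] limit_buy(price=98, qty=5): fills=none; bids=[#5:5@98] asks=[#1:3@102]
After op 6 [order #6] limit_sell(price=95, qty=6): fills=#5x#6:5@98; bids=[-] asks=[#6:1@95 #1:3@102]

Answer: BIDS (highest first):
  (empty)
ASKS (lowest first):
  #6: 1@95
  #1: 3@102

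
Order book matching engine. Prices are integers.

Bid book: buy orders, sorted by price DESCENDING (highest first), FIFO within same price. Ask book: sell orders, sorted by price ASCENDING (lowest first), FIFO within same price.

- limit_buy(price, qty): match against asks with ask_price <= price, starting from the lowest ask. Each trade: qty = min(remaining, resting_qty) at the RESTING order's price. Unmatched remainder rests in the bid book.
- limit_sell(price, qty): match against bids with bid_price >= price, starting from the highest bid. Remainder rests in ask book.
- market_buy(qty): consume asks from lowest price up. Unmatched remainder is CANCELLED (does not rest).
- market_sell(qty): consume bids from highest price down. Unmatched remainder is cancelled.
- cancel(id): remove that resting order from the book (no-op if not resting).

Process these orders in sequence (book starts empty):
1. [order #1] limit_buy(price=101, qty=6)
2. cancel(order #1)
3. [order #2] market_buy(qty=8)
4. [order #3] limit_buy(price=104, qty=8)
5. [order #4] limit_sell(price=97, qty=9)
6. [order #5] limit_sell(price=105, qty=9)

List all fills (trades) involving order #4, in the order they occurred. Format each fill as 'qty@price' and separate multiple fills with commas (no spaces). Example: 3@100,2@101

After op 1 [order #1] limit_buy(price=101, qty=6): fills=none; bids=[#1:6@101] asks=[-]
After op 2 cancel(order #1): fills=none; bids=[-] asks=[-]
After op 3 [order #2] market_buy(qty=8): fills=none; bids=[-] asks=[-]
After op 4 [order #3] limit_buy(price=104, qty=8): fills=none; bids=[#3:8@104] asks=[-]
After op 5 [order #4] limit_sell(price=97, qty=9): fills=#3x#4:8@104; bids=[-] asks=[#4:1@97]
After op 6 [order #5] limit_sell(price=105, qty=9): fills=none; bids=[-] asks=[#4:1@97 #5:9@105]

Answer: 8@104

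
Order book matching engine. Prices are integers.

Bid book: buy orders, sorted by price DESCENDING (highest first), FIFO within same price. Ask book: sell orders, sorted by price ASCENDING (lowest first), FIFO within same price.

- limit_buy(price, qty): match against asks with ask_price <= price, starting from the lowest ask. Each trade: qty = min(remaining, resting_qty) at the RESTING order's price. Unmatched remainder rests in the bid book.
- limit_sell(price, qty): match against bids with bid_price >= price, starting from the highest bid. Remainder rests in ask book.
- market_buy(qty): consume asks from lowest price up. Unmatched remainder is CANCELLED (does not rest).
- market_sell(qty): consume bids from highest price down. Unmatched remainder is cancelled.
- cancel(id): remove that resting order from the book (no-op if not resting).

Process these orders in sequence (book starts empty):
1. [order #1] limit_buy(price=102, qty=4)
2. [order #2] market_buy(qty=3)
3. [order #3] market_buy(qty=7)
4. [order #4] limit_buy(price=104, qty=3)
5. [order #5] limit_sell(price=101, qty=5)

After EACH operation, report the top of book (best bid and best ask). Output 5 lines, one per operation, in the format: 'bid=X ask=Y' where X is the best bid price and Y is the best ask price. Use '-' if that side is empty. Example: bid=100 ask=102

After op 1 [order #1] limit_buy(price=102, qty=4): fills=none; bids=[#1:4@102] asks=[-]
After op 2 [order #2] market_buy(qty=3): fills=none; bids=[#1:4@102] asks=[-]
After op 3 [order #3] market_buy(qty=7): fills=none; bids=[#1:4@102] asks=[-]
After op 4 [order #4] limit_buy(price=104, qty=3): fills=none; bids=[#4:3@104 #1:4@102] asks=[-]
After op 5 [order #5] limit_sell(price=101, qty=5): fills=#4x#5:3@104 #1x#5:2@102; bids=[#1:2@102] asks=[-]

Answer: bid=102 ask=-
bid=102 ask=-
bid=102 ask=-
bid=104 ask=-
bid=102 ask=-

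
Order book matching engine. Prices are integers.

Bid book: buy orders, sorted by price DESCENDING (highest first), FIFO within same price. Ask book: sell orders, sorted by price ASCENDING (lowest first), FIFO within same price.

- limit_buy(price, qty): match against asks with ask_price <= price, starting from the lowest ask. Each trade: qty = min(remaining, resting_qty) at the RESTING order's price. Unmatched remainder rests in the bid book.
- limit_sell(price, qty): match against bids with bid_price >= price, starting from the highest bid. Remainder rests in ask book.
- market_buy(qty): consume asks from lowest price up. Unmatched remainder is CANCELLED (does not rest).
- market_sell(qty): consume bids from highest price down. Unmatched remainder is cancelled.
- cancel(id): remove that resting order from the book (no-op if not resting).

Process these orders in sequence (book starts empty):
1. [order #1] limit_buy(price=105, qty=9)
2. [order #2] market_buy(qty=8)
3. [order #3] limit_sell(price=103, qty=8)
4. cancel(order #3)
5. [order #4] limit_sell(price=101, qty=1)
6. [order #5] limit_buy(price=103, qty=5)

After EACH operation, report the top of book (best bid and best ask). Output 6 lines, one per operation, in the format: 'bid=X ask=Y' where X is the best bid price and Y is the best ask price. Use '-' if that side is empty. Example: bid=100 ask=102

After op 1 [order #1] limit_buy(price=105, qty=9): fills=none; bids=[#1:9@105] asks=[-]
After op 2 [order #2] market_buy(qty=8): fills=none; bids=[#1:9@105] asks=[-]
After op 3 [order #3] limit_sell(price=103, qty=8): fills=#1x#3:8@105; bids=[#1:1@105] asks=[-]
After op 4 cancel(order #3): fills=none; bids=[#1:1@105] asks=[-]
After op 5 [order #4] limit_sell(price=101, qty=1): fills=#1x#4:1@105; bids=[-] asks=[-]
After op 6 [order #5] limit_buy(price=103, qty=5): fills=none; bids=[#5:5@103] asks=[-]

Answer: bid=105 ask=-
bid=105 ask=-
bid=105 ask=-
bid=105 ask=-
bid=- ask=-
bid=103 ask=-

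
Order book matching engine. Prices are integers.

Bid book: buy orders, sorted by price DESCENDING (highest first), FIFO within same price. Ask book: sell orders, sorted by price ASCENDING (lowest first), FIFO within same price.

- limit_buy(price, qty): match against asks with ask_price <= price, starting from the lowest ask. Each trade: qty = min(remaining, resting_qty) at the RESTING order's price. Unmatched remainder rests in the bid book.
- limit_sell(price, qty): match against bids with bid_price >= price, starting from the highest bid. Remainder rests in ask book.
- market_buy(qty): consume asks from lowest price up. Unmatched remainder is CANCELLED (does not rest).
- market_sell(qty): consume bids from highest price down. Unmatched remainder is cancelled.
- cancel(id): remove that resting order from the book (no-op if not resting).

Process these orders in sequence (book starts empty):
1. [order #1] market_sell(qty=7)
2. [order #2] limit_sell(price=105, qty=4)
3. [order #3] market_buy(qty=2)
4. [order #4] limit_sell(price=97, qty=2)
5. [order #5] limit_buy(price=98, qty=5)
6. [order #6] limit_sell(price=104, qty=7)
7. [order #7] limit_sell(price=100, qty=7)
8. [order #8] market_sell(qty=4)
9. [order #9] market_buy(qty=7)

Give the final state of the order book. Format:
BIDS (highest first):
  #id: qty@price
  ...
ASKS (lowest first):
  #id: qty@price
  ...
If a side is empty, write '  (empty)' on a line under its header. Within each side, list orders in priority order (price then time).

Answer: BIDS (highest first):
  (empty)
ASKS (lowest first):
  #6: 7@104
  #2: 2@105

Derivation:
After op 1 [order #1] market_sell(qty=7): fills=none; bids=[-] asks=[-]
After op 2 [order #2] limit_sell(price=105, qty=4): fills=none; bids=[-] asks=[#2:4@105]
After op 3 [order #3] market_buy(qty=2): fills=#3x#2:2@105; bids=[-] asks=[#2:2@105]
After op 4 [order #4] limit_sell(price=97, qty=2): fills=none; bids=[-] asks=[#4:2@97 #2:2@105]
After op 5 [order #5] limit_buy(price=98, qty=5): fills=#5x#4:2@97; bids=[#5:3@98] asks=[#2:2@105]
After op 6 [order #6] limit_sell(price=104, qty=7): fills=none; bids=[#5:3@98] asks=[#6:7@104 #2:2@105]
After op 7 [order #7] limit_sell(price=100, qty=7): fills=none; bids=[#5:3@98] asks=[#7:7@100 #6:7@104 #2:2@105]
After op 8 [order #8] market_sell(qty=4): fills=#5x#8:3@98; bids=[-] asks=[#7:7@100 #6:7@104 #2:2@105]
After op 9 [order #9] market_buy(qty=7): fills=#9x#7:7@100; bids=[-] asks=[#6:7@104 #2:2@105]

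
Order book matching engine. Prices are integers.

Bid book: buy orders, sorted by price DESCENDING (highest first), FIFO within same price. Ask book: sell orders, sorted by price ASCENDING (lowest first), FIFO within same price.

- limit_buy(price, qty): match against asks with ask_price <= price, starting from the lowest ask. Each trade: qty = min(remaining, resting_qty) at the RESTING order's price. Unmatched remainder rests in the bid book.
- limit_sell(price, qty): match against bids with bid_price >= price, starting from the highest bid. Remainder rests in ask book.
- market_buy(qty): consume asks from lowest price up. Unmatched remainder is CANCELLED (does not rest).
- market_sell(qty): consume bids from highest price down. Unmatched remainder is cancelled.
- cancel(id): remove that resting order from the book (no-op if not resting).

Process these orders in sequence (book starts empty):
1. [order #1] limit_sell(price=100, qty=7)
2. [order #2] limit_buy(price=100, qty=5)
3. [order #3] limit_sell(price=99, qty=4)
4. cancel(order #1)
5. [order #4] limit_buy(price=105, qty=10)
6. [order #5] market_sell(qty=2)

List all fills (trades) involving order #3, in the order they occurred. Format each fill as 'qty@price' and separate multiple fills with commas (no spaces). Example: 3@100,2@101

After op 1 [order #1] limit_sell(price=100, qty=7): fills=none; bids=[-] asks=[#1:7@100]
After op 2 [order #2] limit_buy(price=100, qty=5): fills=#2x#1:5@100; bids=[-] asks=[#1:2@100]
After op 3 [order #3] limit_sell(price=99, qty=4): fills=none; bids=[-] asks=[#3:4@99 #1:2@100]
After op 4 cancel(order #1): fills=none; bids=[-] asks=[#3:4@99]
After op 5 [order #4] limit_buy(price=105, qty=10): fills=#4x#3:4@99; bids=[#4:6@105] asks=[-]
After op 6 [order #5] market_sell(qty=2): fills=#4x#5:2@105; bids=[#4:4@105] asks=[-]

Answer: 4@99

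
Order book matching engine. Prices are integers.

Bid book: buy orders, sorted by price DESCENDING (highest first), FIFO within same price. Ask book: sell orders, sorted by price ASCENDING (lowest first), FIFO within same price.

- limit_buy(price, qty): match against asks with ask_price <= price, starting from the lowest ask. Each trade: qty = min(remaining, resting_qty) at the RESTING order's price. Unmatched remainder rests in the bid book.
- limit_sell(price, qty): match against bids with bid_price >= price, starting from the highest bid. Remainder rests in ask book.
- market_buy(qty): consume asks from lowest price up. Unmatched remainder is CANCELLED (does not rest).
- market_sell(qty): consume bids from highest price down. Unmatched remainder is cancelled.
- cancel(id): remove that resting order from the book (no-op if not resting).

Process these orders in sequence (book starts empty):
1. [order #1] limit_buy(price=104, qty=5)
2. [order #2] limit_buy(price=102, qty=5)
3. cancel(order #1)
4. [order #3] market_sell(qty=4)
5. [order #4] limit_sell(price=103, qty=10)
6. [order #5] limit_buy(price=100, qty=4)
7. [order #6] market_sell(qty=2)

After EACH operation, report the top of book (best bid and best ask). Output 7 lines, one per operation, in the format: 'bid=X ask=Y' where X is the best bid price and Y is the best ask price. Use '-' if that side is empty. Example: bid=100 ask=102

Answer: bid=104 ask=-
bid=104 ask=-
bid=102 ask=-
bid=102 ask=-
bid=102 ask=103
bid=102 ask=103
bid=100 ask=103

Derivation:
After op 1 [order #1] limit_buy(price=104, qty=5): fills=none; bids=[#1:5@104] asks=[-]
After op 2 [order #2] limit_buy(price=102, qty=5): fills=none; bids=[#1:5@104 #2:5@102] asks=[-]
After op 3 cancel(order #1): fills=none; bids=[#2:5@102] asks=[-]
After op 4 [order #3] market_sell(qty=4): fills=#2x#3:4@102; bids=[#2:1@102] asks=[-]
After op 5 [order #4] limit_sell(price=103, qty=10): fills=none; bids=[#2:1@102] asks=[#4:10@103]
After op 6 [order #5] limit_buy(price=100, qty=4): fills=none; bids=[#2:1@102 #5:4@100] asks=[#4:10@103]
After op 7 [order #6] market_sell(qty=2): fills=#2x#6:1@102 #5x#6:1@100; bids=[#5:3@100] asks=[#4:10@103]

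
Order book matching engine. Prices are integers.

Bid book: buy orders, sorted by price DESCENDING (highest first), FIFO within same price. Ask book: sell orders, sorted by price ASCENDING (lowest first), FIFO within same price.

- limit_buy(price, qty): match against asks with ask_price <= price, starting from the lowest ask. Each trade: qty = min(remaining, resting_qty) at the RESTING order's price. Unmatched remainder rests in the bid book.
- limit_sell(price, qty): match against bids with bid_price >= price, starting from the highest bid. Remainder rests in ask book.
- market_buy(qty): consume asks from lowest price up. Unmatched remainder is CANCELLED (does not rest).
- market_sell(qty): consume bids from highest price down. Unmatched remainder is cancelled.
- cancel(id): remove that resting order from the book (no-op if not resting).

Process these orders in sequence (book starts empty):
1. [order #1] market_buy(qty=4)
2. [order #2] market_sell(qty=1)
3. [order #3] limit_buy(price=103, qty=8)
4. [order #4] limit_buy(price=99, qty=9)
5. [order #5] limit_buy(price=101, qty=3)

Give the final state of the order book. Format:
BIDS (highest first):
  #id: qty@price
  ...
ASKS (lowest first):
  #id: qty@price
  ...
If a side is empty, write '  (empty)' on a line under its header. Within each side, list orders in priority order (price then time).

Answer: BIDS (highest first):
  #3: 8@103
  #5: 3@101
  #4: 9@99
ASKS (lowest first):
  (empty)

Derivation:
After op 1 [order #1] market_buy(qty=4): fills=none; bids=[-] asks=[-]
After op 2 [order #2] market_sell(qty=1): fills=none; bids=[-] asks=[-]
After op 3 [order #3] limit_buy(price=103, qty=8): fills=none; bids=[#3:8@103] asks=[-]
After op 4 [order #4] limit_buy(price=99, qty=9): fills=none; bids=[#3:8@103 #4:9@99] asks=[-]
After op 5 [order #5] limit_buy(price=101, qty=3): fills=none; bids=[#3:8@103 #5:3@101 #4:9@99] asks=[-]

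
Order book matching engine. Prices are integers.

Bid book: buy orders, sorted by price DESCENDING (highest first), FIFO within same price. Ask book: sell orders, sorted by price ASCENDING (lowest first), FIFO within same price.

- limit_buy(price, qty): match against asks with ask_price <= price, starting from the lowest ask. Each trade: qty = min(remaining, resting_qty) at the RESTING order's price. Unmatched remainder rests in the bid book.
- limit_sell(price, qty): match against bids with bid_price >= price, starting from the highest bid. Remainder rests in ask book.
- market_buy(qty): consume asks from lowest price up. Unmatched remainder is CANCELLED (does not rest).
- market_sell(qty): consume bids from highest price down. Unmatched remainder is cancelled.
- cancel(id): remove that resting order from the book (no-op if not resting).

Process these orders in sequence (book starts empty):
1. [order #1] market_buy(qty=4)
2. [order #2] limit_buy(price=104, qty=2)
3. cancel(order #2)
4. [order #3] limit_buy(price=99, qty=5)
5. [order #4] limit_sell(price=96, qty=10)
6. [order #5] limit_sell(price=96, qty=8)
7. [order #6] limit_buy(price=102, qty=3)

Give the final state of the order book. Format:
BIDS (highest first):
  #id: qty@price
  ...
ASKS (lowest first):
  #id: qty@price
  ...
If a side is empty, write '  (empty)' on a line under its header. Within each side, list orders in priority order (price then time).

After op 1 [order #1] market_buy(qty=4): fills=none; bids=[-] asks=[-]
After op 2 [order #2] limit_buy(price=104, qty=2): fills=none; bids=[#2:2@104] asks=[-]
After op 3 cancel(order #2): fills=none; bids=[-] asks=[-]
After op 4 [order #3] limit_buy(price=99, qty=5): fills=none; bids=[#3:5@99] asks=[-]
After op 5 [order #4] limit_sell(price=96, qty=10): fills=#3x#4:5@99; bids=[-] asks=[#4:5@96]
After op 6 [order #5] limit_sell(price=96, qty=8): fills=none; bids=[-] asks=[#4:5@96 #5:8@96]
After op 7 [order #6] limit_buy(price=102, qty=3): fills=#6x#4:3@96; bids=[-] asks=[#4:2@96 #5:8@96]

Answer: BIDS (highest first):
  (empty)
ASKS (lowest first):
  #4: 2@96
  #5: 8@96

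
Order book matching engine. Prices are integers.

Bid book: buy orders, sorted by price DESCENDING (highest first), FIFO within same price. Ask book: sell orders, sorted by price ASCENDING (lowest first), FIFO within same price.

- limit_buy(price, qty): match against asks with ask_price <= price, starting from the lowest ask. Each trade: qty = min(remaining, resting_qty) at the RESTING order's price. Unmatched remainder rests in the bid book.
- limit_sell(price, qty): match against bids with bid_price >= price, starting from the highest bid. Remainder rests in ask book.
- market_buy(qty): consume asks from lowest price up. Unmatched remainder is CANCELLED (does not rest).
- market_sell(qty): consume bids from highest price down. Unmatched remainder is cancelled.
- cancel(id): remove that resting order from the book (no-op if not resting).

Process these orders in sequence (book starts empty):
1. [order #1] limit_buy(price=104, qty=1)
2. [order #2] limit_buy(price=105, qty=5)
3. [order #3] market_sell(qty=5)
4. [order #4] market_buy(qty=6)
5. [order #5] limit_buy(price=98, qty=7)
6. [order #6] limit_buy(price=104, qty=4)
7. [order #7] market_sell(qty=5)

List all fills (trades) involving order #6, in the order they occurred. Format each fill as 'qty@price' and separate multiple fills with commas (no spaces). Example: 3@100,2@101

Answer: 4@104

Derivation:
After op 1 [order #1] limit_buy(price=104, qty=1): fills=none; bids=[#1:1@104] asks=[-]
After op 2 [order #2] limit_buy(price=105, qty=5): fills=none; bids=[#2:5@105 #1:1@104] asks=[-]
After op 3 [order #3] market_sell(qty=5): fills=#2x#3:5@105; bids=[#1:1@104] asks=[-]
After op 4 [order #4] market_buy(qty=6): fills=none; bids=[#1:1@104] asks=[-]
After op 5 [order #5] limit_buy(price=98, qty=7): fills=none; bids=[#1:1@104 #5:7@98] asks=[-]
After op 6 [order #6] limit_buy(price=104, qty=4): fills=none; bids=[#1:1@104 #6:4@104 #5:7@98] asks=[-]
After op 7 [order #7] market_sell(qty=5): fills=#1x#7:1@104 #6x#7:4@104; bids=[#5:7@98] asks=[-]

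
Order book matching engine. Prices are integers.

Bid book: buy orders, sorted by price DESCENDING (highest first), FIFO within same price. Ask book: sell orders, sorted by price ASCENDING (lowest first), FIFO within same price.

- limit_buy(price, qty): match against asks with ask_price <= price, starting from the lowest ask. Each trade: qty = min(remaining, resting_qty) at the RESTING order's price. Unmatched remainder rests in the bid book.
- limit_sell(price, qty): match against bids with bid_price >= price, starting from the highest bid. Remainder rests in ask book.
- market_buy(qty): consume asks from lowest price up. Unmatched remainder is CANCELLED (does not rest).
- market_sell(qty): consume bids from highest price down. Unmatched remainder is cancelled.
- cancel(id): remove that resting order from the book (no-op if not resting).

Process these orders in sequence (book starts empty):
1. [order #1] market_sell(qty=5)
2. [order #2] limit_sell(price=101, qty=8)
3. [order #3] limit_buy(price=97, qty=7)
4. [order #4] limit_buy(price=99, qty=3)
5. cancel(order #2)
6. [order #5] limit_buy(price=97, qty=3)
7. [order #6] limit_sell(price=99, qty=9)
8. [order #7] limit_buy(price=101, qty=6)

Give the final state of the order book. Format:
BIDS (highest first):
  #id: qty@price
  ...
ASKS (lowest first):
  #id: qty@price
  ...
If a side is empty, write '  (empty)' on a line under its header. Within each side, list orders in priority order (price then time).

After op 1 [order #1] market_sell(qty=5): fills=none; bids=[-] asks=[-]
After op 2 [order #2] limit_sell(price=101, qty=8): fills=none; bids=[-] asks=[#2:8@101]
After op 3 [order #3] limit_buy(price=97, qty=7): fills=none; bids=[#3:7@97] asks=[#2:8@101]
After op 4 [order #4] limit_buy(price=99, qty=3): fills=none; bids=[#4:3@99 #3:7@97] asks=[#2:8@101]
After op 5 cancel(order #2): fills=none; bids=[#4:3@99 #3:7@97] asks=[-]
After op 6 [order #5] limit_buy(price=97, qty=3): fills=none; bids=[#4:3@99 #3:7@97 #5:3@97] asks=[-]
After op 7 [order #6] limit_sell(price=99, qty=9): fills=#4x#6:3@99; bids=[#3:7@97 #5:3@97] asks=[#6:6@99]
After op 8 [order #7] limit_buy(price=101, qty=6): fills=#7x#6:6@99; bids=[#3:7@97 #5:3@97] asks=[-]

Answer: BIDS (highest first):
  #3: 7@97
  #5: 3@97
ASKS (lowest first):
  (empty)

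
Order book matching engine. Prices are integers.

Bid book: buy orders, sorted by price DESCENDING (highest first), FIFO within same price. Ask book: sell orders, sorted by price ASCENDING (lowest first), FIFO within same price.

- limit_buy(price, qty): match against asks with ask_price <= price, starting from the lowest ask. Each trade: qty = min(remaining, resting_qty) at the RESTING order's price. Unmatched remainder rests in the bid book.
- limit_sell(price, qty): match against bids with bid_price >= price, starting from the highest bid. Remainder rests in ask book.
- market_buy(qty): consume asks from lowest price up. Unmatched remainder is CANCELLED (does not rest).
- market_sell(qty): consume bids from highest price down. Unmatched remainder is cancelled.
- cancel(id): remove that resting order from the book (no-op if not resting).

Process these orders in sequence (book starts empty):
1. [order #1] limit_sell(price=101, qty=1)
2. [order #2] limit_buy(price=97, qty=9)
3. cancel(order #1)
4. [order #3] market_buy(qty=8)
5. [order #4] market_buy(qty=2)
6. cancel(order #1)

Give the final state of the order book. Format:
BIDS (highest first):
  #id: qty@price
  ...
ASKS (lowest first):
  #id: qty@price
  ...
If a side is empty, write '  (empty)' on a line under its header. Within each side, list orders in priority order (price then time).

After op 1 [order #1] limit_sell(price=101, qty=1): fills=none; bids=[-] asks=[#1:1@101]
After op 2 [order #2] limit_buy(price=97, qty=9): fills=none; bids=[#2:9@97] asks=[#1:1@101]
After op 3 cancel(order #1): fills=none; bids=[#2:9@97] asks=[-]
After op 4 [order #3] market_buy(qty=8): fills=none; bids=[#2:9@97] asks=[-]
After op 5 [order #4] market_buy(qty=2): fills=none; bids=[#2:9@97] asks=[-]
After op 6 cancel(order #1): fills=none; bids=[#2:9@97] asks=[-]

Answer: BIDS (highest first):
  #2: 9@97
ASKS (lowest first):
  (empty)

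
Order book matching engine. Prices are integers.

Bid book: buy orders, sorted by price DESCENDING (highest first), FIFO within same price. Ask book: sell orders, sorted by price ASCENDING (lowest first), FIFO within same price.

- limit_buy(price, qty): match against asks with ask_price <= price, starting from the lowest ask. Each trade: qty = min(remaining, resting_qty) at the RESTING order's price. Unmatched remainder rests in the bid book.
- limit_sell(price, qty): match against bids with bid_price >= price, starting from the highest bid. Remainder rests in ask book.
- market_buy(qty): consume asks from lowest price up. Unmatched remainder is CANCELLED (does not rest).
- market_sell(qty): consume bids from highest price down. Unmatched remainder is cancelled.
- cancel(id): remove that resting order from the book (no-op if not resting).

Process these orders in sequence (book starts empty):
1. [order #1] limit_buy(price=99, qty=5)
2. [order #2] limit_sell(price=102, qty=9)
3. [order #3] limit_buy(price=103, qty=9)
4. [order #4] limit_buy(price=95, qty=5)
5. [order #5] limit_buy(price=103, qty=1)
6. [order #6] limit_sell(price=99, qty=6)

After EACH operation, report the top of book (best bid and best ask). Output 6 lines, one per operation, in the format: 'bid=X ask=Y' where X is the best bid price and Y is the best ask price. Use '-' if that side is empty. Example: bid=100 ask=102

Answer: bid=99 ask=-
bid=99 ask=102
bid=99 ask=-
bid=99 ask=-
bid=103 ask=-
bid=95 ask=-

Derivation:
After op 1 [order #1] limit_buy(price=99, qty=5): fills=none; bids=[#1:5@99] asks=[-]
After op 2 [order #2] limit_sell(price=102, qty=9): fills=none; bids=[#1:5@99] asks=[#2:9@102]
After op 3 [order #3] limit_buy(price=103, qty=9): fills=#3x#2:9@102; bids=[#1:5@99] asks=[-]
After op 4 [order #4] limit_buy(price=95, qty=5): fills=none; bids=[#1:5@99 #4:5@95] asks=[-]
After op 5 [order #5] limit_buy(price=103, qty=1): fills=none; bids=[#5:1@103 #1:5@99 #4:5@95] asks=[-]
After op 6 [order #6] limit_sell(price=99, qty=6): fills=#5x#6:1@103 #1x#6:5@99; bids=[#4:5@95] asks=[-]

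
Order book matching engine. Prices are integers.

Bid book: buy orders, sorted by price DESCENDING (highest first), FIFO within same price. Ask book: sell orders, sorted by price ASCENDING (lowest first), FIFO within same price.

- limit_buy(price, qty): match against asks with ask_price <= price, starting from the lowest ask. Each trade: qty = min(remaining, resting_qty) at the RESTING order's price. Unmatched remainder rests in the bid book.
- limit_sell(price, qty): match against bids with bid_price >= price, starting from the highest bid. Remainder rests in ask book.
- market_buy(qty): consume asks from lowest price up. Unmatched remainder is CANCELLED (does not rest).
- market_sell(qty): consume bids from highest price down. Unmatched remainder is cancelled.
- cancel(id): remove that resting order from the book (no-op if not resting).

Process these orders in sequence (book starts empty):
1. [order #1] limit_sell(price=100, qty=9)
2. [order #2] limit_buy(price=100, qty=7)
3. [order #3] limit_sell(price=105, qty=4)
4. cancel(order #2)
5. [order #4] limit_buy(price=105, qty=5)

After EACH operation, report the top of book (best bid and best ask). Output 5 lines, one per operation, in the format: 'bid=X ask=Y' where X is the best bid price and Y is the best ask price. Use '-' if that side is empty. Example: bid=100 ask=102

After op 1 [order #1] limit_sell(price=100, qty=9): fills=none; bids=[-] asks=[#1:9@100]
After op 2 [order #2] limit_buy(price=100, qty=7): fills=#2x#1:7@100; bids=[-] asks=[#1:2@100]
After op 3 [order #3] limit_sell(price=105, qty=4): fills=none; bids=[-] asks=[#1:2@100 #3:4@105]
After op 4 cancel(order #2): fills=none; bids=[-] asks=[#1:2@100 #3:4@105]
After op 5 [order #4] limit_buy(price=105, qty=5): fills=#4x#1:2@100 #4x#3:3@105; bids=[-] asks=[#3:1@105]

Answer: bid=- ask=100
bid=- ask=100
bid=- ask=100
bid=- ask=100
bid=- ask=105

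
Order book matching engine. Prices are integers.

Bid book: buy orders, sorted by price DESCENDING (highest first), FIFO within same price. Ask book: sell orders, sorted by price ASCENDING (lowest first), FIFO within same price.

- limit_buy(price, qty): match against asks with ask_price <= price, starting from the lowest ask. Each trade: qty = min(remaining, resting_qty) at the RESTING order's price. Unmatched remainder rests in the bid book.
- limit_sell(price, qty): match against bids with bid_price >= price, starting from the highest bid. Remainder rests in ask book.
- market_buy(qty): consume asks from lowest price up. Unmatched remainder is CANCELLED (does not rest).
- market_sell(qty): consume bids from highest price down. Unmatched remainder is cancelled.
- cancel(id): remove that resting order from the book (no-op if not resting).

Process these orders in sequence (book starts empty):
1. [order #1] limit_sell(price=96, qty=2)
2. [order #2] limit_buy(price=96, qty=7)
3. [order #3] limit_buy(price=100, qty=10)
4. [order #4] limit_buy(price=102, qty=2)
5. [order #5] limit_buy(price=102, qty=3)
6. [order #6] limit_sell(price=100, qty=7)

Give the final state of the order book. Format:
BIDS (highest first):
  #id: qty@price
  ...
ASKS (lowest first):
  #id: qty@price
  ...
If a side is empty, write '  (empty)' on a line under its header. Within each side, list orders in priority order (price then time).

After op 1 [order #1] limit_sell(price=96, qty=2): fills=none; bids=[-] asks=[#1:2@96]
After op 2 [order #2] limit_buy(price=96, qty=7): fills=#2x#1:2@96; bids=[#2:5@96] asks=[-]
After op 3 [order #3] limit_buy(price=100, qty=10): fills=none; bids=[#3:10@100 #2:5@96] asks=[-]
After op 4 [order #4] limit_buy(price=102, qty=2): fills=none; bids=[#4:2@102 #3:10@100 #2:5@96] asks=[-]
After op 5 [order #5] limit_buy(price=102, qty=3): fills=none; bids=[#4:2@102 #5:3@102 #3:10@100 #2:5@96] asks=[-]
After op 6 [order #6] limit_sell(price=100, qty=7): fills=#4x#6:2@102 #5x#6:3@102 #3x#6:2@100; bids=[#3:8@100 #2:5@96] asks=[-]

Answer: BIDS (highest first):
  #3: 8@100
  #2: 5@96
ASKS (lowest first):
  (empty)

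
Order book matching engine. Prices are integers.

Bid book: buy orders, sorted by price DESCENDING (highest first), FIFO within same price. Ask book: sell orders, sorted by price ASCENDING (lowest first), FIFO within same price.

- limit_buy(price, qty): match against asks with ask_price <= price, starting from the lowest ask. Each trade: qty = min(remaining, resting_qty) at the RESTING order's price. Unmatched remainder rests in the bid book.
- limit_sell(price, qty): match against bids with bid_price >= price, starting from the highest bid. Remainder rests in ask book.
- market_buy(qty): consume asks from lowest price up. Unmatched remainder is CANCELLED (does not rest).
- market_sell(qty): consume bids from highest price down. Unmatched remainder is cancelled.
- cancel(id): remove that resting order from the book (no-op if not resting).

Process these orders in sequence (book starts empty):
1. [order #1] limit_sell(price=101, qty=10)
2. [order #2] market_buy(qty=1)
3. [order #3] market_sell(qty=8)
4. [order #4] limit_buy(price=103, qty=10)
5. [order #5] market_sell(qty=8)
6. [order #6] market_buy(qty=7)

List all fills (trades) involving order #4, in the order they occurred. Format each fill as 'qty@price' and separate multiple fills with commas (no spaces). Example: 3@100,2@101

Answer: 9@101,1@103

Derivation:
After op 1 [order #1] limit_sell(price=101, qty=10): fills=none; bids=[-] asks=[#1:10@101]
After op 2 [order #2] market_buy(qty=1): fills=#2x#1:1@101; bids=[-] asks=[#1:9@101]
After op 3 [order #3] market_sell(qty=8): fills=none; bids=[-] asks=[#1:9@101]
After op 4 [order #4] limit_buy(price=103, qty=10): fills=#4x#1:9@101; bids=[#4:1@103] asks=[-]
After op 5 [order #5] market_sell(qty=8): fills=#4x#5:1@103; bids=[-] asks=[-]
After op 6 [order #6] market_buy(qty=7): fills=none; bids=[-] asks=[-]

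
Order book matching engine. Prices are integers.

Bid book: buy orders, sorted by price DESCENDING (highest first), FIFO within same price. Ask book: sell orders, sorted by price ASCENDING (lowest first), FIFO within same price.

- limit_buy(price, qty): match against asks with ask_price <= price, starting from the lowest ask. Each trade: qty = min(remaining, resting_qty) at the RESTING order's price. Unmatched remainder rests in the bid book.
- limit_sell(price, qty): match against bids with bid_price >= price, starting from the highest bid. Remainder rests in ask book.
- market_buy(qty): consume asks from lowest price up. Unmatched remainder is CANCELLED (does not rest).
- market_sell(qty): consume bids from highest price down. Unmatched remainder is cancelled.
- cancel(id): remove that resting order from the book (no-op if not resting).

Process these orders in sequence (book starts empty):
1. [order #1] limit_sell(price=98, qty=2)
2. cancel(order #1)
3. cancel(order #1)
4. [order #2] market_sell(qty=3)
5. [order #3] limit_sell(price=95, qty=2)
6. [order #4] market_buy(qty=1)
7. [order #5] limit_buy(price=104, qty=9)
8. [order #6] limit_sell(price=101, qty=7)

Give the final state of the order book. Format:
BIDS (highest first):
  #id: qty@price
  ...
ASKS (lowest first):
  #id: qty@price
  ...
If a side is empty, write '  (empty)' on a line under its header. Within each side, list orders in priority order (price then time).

Answer: BIDS (highest first):
  #5: 1@104
ASKS (lowest first):
  (empty)

Derivation:
After op 1 [order #1] limit_sell(price=98, qty=2): fills=none; bids=[-] asks=[#1:2@98]
After op 2 cancel(order #1): fills=none; bids=[-] asks=[-]
After op 3 cancel(order #1): fills=none; bids=[-] asks=[-]
After op 4 [order #2] market_sell(qty=3): fills=none; bids=[-] asks=[-]
After op 5 [order #3] limit_sell(price=95, qty=2): fills=none; bids=[-] asks=[#3:2@95]
After op 6 [order #4] market_buy(qty=1): fills=#4x#3:1@95; bids=[-] asks=[#3:1@95]
After op 7 [order #5] limit_buy(price=104, qty=9): fills=#5x#3:1@95; bids=[#5:8@104] asks=[-]
After op 8 [order #6] limit_sell(price=101, qty=7): fills=#5x#6:7@104; bids=[#5:1@104] asks=[-]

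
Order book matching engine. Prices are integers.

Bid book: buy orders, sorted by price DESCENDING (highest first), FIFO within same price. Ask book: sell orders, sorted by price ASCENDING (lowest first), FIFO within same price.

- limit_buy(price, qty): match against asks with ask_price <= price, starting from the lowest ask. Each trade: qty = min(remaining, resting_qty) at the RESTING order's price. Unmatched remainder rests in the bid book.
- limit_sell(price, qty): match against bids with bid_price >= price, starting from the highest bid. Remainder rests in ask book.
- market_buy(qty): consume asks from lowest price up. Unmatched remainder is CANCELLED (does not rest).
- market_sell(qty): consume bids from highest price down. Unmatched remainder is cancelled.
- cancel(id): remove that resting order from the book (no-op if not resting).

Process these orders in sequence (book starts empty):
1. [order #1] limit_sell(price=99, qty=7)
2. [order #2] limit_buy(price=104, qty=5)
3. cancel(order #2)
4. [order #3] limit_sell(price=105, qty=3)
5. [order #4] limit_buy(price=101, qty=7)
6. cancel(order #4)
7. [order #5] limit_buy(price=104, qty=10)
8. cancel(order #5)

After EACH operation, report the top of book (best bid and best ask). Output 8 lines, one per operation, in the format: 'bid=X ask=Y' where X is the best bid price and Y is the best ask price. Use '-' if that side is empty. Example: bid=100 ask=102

Answer: bid=- ask=99
bid=- ask=99
bid=- ask=99
bid=- ask=99
bid=101 ask=105
bid=- ask=105
bid=104 ask=105
bid=- ask=105

Derivation:
After op 1 [order #1] limit_sell(price=99, qty=7): fills=none; bids=[-] asks=[#1:7@99]
After op 2 [order #2] limit_buy(price=104, qty=5): fills=#2x#1:5@99; bids=[-] asks=[#1:2@99]
After op 3 cancel(order #2): fills=none; bids=[-] asks=[#1:2@99]
After op 4 [order #3] limit_sell(price=105, qty=3): fills=none; bids=[-] asks=[#1:2@99 #3:3@105]
After op 5 [order #4] limit_buy(price=101, qty=7): fills=#4x#1:2@99; bids=[#4:5@101] asks=[#3:3@105]
After op 6 cancel(order #4): fills=none; bids=[-] asks=[#3:3@105]
After op 7 [order #5] limit_buy(price=104, qty=10): fills=none; bids=[#5:10@104] asks=[#3:3@105]
After op 8 cancel(order #5): fills=none; bids=[-] asks=[#3:3@105]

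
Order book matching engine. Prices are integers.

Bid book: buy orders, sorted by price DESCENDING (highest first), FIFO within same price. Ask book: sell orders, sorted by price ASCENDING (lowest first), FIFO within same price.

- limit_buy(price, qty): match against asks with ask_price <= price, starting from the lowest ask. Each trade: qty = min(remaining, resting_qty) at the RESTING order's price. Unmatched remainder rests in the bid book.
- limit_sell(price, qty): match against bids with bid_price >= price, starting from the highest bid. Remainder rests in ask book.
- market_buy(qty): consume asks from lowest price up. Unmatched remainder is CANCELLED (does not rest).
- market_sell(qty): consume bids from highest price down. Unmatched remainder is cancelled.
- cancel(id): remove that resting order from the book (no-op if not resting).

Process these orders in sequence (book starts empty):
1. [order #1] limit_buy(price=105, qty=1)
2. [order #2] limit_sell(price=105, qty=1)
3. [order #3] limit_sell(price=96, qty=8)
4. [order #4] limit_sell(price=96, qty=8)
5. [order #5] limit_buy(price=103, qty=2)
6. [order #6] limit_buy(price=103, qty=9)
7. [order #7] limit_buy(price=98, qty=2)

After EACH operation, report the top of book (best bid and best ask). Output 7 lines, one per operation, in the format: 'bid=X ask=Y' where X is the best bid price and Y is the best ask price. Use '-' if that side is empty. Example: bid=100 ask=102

After op 1 [order #1] limit_buy(price=105, qty=1): fills=none; bids=[#1:1@105] asks=[-]
After op 2 [order #2] limit_sell(price=105, qty=1): fills=#1x#2:1@105; bids=[-] asks=[-]
After op 3 [order #3] limit_sell(price=96, qty=8): fills=none; bids=[-] asks=[#3:8@96]
After op 4 [order #4] limit_sell(price=96, qty=8): fills=none; bids=[-] asks=[#3:8@96 #4:8@96]
After op 5 [order #5] limit_buy(price=103, qty=2): fills=#5x#3:2@96; bids=[-] asks=[#3:6@96 #4:8@96]
After op 6 [order #6] limit_buy(price=103, qty=9): fills=#6x#3:6@96 #6x#4:3@96; bids=[-] asks=[#4:5@96]
After op 7 [order #7] limit_buy(price=98, qty=2): fills=#7x#4:2@96; bids=[-] asks=[#4:3@96]

Answer: bid=105 ask=-
bid=- ask=-
bid=- ask=96
bid=- ask=96
bid=- ask=96
bid=- ask=96
bid=- ask=96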